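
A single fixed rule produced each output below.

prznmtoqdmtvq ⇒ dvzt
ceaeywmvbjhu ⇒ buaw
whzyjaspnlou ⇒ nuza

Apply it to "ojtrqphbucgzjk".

uztp

Looking at the pairs, the operation is to keep one character in every 3, starting at position 3 (positions 3rd, 6th, 9th, ...), then swap the front and back halves of the string.
Doing the same to "ojtrqphbucgzjk": "uztp".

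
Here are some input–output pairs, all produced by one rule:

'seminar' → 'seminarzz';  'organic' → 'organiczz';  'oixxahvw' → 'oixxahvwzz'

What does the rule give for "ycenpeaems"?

ycenpeaemszz

The pattern: append "zz".
On "ycenpeaems" that produces "ycenpeaemszz".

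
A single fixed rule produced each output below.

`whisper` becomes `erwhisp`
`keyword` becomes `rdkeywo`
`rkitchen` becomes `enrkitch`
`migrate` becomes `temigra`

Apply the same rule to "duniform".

Looking at the pairs, the operation is to move the last 2 characters to the front (rotate right by 2).
Doing the same to "duniform": "rmdunifo".

rmdunifo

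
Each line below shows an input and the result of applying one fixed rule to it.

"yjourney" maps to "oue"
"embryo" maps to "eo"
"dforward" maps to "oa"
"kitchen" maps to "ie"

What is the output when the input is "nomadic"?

oai

What's happening: keep only the vowels.
Applying that to "nomadic" gives "oai".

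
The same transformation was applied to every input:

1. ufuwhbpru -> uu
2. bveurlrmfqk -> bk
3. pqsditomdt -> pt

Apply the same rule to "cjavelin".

cn

Rule — take characters alternately from the front and the back (1st, last, 2nd, 2nd-last, ...), then keep only the first 2 characters.
On "cjavelin": the first step gives "cnjialve", and the second then gives "cn".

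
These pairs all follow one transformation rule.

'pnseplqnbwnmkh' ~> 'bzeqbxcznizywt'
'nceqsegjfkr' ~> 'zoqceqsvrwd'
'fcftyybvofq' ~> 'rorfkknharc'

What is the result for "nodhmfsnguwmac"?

zaptyrezsgiymo

Each output is the input with this applied: shift every letter 12 places forward in the alphabet (wrapping around).
Doing the same to "nodhmfsnguwmac": "zaptyrezsgiymo".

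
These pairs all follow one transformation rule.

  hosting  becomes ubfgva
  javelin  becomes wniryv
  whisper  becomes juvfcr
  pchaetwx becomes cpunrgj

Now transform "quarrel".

dhneer

The transformation: delete the last character, then shift every letter 13 places forward in the alphabet (wrapping around) — i.e. ROT13.
On "quarrel": the first step gives "quarre", and the second then gives "dhneer".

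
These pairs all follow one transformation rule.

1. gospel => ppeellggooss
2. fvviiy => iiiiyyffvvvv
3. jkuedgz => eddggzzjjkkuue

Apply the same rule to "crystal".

sttaallccrryys

Rule — double every character, then swap the front and back halves of the string.
For "crystal", step one produces "ccrryyssttaall"; step two turns that into "sttaallccrryys".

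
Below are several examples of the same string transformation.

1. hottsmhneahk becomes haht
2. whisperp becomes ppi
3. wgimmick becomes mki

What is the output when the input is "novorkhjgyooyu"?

The pattern: swap the front and back halves of the string, then keep one character in every 3, starting at position 1 (positions 1st, 4th, 7th, ...).
Working it through for "novorkhjgyooyu": intermediate "jgyooyunovorkh", final "jouvk".

jouvk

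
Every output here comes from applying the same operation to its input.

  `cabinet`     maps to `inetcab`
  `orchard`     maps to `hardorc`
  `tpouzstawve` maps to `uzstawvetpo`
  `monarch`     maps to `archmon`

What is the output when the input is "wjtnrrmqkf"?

nrrmqkfwjt

Each output is the input with this applied: move the first 3 characters to the end (rotate left by 3).
For "wjtnrrmqkf" the result is "nrrmqkfwjt".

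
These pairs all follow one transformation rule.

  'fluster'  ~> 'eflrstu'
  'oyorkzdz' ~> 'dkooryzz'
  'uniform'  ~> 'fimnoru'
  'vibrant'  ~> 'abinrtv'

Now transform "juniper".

The rule is to sort the characters into alphabetical order.
On "juniper" that produces "eijnpru".

eijnpru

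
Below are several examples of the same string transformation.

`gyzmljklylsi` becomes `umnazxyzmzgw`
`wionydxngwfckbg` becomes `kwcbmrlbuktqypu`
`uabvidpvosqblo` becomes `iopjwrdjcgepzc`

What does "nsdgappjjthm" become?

bgruoddxxhva

Rule — shift every letter 12 places backward in the alphabet (wrapping around).
On "nsdgappjjthm" that produces "bgruoddxxhva".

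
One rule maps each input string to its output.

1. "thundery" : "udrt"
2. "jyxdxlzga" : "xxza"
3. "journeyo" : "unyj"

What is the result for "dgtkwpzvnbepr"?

In each case the input is transformed by: move the first character to the end, then keep every other character starting from the second (positions 2nd, 4th, 6th, ...).
Applying both steps to "dgtkwpzvnbepr": "gtkwpzvnbeprd", then "twzner".

twzner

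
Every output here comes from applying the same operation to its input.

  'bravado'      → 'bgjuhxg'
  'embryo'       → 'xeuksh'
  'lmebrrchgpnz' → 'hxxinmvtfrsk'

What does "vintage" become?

zgmkbot

Looking at the pairs, the operation is to move the first 3 characters to the end (rotate left by 3), then shift every letter 6 places forward in the alphabet (wrapping around).
Working it through for "vintage": intermediate "tagevin", final "zgmkbot".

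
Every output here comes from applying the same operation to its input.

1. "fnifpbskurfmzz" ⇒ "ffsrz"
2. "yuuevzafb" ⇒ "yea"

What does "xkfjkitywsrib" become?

xjtsb

Looking at the pairs, the operation is to keep one character in every 3, starting at position 1 (positions 1st, 4th, 7th, ...).
So "xkfjkitywsrib" becomes "xjtsb".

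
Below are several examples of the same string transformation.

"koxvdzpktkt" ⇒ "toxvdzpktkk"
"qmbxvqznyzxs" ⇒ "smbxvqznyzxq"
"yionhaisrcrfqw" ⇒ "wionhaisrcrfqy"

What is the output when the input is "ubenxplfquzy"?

What's happening: swap the first and last characters.
For "ubenxplfquzy" the result is "ybenxplfquzu".

ybenxplfquzu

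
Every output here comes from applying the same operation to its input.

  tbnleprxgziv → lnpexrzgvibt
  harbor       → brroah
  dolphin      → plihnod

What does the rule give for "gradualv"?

daauvlrg

What's happening: swap each adjacent pair of characters (1↔2, 3↔4, ...), then move the first 2 characters to the end (rotate left by 2).
For "gradualv", step one produces "rgdaauvl"; step two turns that into "daauvlrg".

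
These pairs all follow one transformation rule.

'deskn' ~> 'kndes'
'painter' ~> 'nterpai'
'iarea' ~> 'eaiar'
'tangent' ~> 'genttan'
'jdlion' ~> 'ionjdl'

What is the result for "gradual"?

The transformation: move the first 3 characters to the end (rotate left by 3).
Applying that to "gradual" gives "dualgra".

dualgra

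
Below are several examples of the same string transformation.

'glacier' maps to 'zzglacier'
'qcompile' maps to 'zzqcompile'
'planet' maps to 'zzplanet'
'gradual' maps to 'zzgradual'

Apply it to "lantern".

Looking at the pairs, the operation is to prepend "zz".
"lantern" → "zzlantern".

zzlantern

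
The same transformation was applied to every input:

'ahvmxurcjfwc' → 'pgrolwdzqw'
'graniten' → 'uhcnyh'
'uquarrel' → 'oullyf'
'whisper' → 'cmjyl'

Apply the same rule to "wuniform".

Looking at the pairs, the operation is to shift every letter 6 places backward in the alphabet (wrapping around), then delete the first 2 characters.
Doing the same to "wuniform": "hczilg".

hczilg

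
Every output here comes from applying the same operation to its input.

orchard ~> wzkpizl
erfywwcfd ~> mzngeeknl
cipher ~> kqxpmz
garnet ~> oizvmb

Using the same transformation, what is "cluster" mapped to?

The rule is to shift every letter 8 places forward in the alphabet (wrapping around).
"cluster" → "ktcabmz".

ktcabmz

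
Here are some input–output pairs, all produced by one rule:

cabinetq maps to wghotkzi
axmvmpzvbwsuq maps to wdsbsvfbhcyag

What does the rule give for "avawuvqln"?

tbgcabwrg

Rule — shift every letter 6 places forward in the alphabet (wrapping around), then swap the first and last characters.
On "avawuvqln": the first step gives "gbgcabwrt", and the second then gives "tbgcabwrg".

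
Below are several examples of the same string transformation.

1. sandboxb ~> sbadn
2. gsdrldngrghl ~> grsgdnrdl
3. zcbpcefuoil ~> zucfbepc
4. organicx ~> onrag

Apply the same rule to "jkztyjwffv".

What's happening: delete the last 3 characters, then take characters alternately from the front and the back (1st, last, 2nd, 2nd-last, ...).
Starting from "jkztyjwffv": after the first operation, "jkztyjw"; after the second, "jwkjzyt".

jwkjzyt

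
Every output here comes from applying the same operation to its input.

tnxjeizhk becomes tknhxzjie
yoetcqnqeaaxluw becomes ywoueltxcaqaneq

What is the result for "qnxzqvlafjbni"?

qinnxbzjqfval

The transformation: take characters alternately from the front and the back (1st, last, 2nd, 2nd-last, ...).
So "qnxzqvlafjbni" becomes "qinnxbzjqfval".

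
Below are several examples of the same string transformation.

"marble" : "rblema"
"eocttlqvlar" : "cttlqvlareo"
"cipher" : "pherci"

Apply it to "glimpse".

What's happening: move the first 2 characters to the end (rotate left by 2).
On "glimpse" that produces "impsegl".

impsegl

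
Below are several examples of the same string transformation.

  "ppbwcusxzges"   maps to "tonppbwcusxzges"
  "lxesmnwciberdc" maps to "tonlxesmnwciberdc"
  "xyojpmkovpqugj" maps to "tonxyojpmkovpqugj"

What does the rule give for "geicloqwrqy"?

tongeicloqwrqy

The pattern: prepend "ton".
"geicloqwrqy" → "tongeicloqwrqy".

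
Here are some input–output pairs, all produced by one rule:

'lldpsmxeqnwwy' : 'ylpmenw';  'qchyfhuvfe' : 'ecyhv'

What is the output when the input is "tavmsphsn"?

The rule is to move the last character to the front, then keep every other character starting from the first (positions 1st, 3rd, 5th, ...).
For "tavmsphsn", step one produces "ntavmsphs"; step two turns that into "namps".
(Check on "lldpsmxeqnwwy": → "ylldpsmxeqnww" → "ylpmenw" ✓)

namps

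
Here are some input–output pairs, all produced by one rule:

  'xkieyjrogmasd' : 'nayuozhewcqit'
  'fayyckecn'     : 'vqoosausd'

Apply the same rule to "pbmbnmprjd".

Rule — shift every letter 10 places backward in the alphabet (wrapping around).
Applying that to "pbmbnmprjd" gives "frcrdcfhzt".

frcrdcfhzt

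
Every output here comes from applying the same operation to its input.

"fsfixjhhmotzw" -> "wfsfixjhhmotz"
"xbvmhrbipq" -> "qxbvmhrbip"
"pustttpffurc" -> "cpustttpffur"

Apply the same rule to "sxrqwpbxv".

The transformation: move the last character to the front.
Applying that to "sxrqwpbxv" gives "vsxrqwpbx".

vsxrqwpbx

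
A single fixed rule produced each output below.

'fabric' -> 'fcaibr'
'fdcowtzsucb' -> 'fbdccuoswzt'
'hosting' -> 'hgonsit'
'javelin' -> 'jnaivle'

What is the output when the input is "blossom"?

bmlooss

The transformation: take characters alternately from the front and the back (1st, last, 2nd, 2nd-last, ...).
Doing the same to "blossom": "bmlooss".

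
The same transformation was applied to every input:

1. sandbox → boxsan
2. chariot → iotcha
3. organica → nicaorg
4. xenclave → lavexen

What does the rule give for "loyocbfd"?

cbfdloy

Rule — move the first 3 characters to the end (rotate left by 3), then delete the first character.
Starting from "loyocbfd": after the first operation, "ocbfdloy"; after the second, "cbfdloy".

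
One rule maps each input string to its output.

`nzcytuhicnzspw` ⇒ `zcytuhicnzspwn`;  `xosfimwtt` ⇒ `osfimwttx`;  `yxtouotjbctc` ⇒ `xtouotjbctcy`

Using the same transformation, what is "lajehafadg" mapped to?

What's happening: move the first character to the end.
On "lajehafadg" that produces "ajehafadgl".

ajehafadgl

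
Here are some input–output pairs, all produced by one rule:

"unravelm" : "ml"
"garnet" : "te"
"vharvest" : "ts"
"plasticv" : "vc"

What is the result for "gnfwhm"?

mh

The pattern: reverse the string, then keep only the first 2 characters.
For "gnfwhm", step one produces "mhwfng"; step two turns that into "mh".
(Check on "unravelm": → "mlevarnu" → "ml" ✓)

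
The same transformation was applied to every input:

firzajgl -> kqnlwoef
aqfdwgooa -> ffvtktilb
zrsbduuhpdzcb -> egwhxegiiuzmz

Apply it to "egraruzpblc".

Each output is the input with this applied: shift every letter 5 places forward in the alphabet (wrapping around), then take characters alternately from the front and the back (1st, last, 2nd, 2nd-last, ...).
On "egraruzpblc": the first step gives "jlwfwzeugqh", and the second then gives "jhlqwgfuwez".

jhlqwgfuwez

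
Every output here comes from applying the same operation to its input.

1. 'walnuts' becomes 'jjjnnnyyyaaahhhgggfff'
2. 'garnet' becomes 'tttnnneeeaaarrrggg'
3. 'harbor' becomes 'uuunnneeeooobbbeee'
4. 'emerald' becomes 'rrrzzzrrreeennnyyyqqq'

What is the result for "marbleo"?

zzznnneeeoooyyyrrrbbb

The pattern: shift every letter 13 places forward in the alphabet (wrapping around) — i.e. ROT13, then repeat every character 3 times.
Applying both steps to "marbleo": "zneoyrb", then "zzznnneeeoooyyyrrrbbb".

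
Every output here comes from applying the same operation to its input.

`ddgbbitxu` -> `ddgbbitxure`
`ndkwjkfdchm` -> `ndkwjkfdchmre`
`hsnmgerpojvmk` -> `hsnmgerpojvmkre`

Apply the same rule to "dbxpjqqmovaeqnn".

The pattern: append "re".
Applying that to "dbxpjqqmovaeqnn" gives "dbxpjqqmovaeqnnre".

dbxpjqqmovaeqnnre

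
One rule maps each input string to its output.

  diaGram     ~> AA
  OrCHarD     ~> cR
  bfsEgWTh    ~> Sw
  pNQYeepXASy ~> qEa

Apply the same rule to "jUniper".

NE

The transformation: flip the case of every letter, then keep one character in every 3, starting at position 3 (positions 3rd, 6th, 9th, ...).
"jUniper" → "JuNIPER" → "NE".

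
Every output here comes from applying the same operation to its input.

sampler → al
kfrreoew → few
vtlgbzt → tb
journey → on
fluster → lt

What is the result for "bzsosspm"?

zsm

The rule is to keep one character in every 3, starting at position 2 (positions 2nd, 5th, 8th, ...).
For "bzsosspm" the result is "zsm".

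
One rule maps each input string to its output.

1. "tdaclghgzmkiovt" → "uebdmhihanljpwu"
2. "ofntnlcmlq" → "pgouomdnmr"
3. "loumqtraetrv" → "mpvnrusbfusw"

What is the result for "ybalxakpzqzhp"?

zcbmyblqaraiq

Looking at the pairs, the operation is to shift every letter 1 place forward in the alphabet (wrapping around).
Doing the same to "ybalxakpzqzhp": "zcbmyblqaraiq".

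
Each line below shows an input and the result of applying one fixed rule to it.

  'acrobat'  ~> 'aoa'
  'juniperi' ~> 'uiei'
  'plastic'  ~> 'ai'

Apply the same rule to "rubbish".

The rule is to keep only the vowels.
"rubbish" → "ui".

ui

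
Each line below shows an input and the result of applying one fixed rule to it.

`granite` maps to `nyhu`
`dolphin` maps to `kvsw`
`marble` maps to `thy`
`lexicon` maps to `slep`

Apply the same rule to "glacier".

What's happening: shift every letter 7 places forward in the alphabet (wrapping around), then delete the last 3 characters.
Working it through for "glacier": intermediate "nshjply", final "nshj".

nshj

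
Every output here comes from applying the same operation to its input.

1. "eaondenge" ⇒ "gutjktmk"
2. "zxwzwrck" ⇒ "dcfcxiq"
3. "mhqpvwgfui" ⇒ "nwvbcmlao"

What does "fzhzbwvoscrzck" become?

Looking at the pairs, the operation is to shift every letter 6 places forward in the alphabet (wrapping around), then delete the first character.
"fzhzbwvoscrzck" → "fnfhcbuyixfiq".

fnfhcbuyixfiq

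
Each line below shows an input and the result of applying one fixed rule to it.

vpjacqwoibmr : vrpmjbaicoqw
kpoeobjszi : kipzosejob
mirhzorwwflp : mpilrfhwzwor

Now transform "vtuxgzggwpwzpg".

The transformation: take characters alternately from the front and the back (1st, last, 2nd, 2nd-last, ...).
Doing the same to "vtuxgzggwpwzpg": "vgtpuzxwgpzwgg".

vgtpuzxwgpzwgg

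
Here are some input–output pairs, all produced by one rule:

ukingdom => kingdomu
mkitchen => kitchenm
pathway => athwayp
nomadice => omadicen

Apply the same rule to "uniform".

The pattern: move the first character to the end.
"uniform" → "niformu".

niformu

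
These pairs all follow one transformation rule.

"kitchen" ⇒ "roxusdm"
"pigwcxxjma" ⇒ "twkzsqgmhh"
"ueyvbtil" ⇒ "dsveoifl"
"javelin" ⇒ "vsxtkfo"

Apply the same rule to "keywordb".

bnluoigy

Each output is the input with this applied: shift every letter 10 places forward in the alphabet (wrapping around), then move the last 3 characters to the front (rotate right by 3).
Starting from "keywordb": after the first operation, "uoigybnl"; after the second, "bnluoigy".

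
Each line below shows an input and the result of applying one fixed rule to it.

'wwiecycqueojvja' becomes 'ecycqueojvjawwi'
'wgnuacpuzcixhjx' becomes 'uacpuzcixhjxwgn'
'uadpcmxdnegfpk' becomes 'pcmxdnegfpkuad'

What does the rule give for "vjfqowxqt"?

qowxqtvjf

The pattern: move the first 3 characters to the end (rotate left by 3).
On "vjfqowxqt" that produces "qowxqtvjf".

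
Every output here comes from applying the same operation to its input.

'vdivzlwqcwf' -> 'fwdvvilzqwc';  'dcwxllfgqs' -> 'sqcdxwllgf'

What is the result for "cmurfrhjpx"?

The transformation: move the last 2 characters to the front (rotate right by 2), then swap each adjacent pair of characters (1↔2, 3↔4, ...).
On "cmurfrhjpx" that produces "xpmcrurfjh".

xpmcrurfjh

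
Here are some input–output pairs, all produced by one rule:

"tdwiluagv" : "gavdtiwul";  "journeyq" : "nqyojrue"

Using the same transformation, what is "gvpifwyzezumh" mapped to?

The transformation: swap each adjacent pair of characters (1↔2, 3↔4, ...), then move the last 3 characters to the front (rotate right by 3).
For "gvpifwyzezumh", step one produces "vgipwfzyzemuh"; step two turns that into "muhvgipwfzyze".

muhvgipwfzyze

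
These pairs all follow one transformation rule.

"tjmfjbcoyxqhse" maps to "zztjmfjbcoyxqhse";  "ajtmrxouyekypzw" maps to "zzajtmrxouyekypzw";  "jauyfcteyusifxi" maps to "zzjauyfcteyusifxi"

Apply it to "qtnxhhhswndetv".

zzqtnxhhhswndetv

Looking at the pairs, the operation is to prepend "zz".
For "qtnxhhhswndetv" the result is "zzqtnxhhhswndetv".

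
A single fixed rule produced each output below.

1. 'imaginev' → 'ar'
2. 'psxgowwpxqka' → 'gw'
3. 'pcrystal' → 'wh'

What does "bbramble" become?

ha

Rule — shift every letter 4 places backward in the alphabet (wrapping around), then keep only the last 2 characters.
On "bbramble": the first step gives "xxnwixha", and the second then gives "ha".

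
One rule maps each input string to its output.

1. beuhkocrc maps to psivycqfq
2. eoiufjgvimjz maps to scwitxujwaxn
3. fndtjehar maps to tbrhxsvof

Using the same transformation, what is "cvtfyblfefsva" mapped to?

qjhtmpztstgjo

The pattern: shift every letter 12 places backward in the alphabet (wrapping around).
So "cvtfyblfefsva" becomes "qjhtmpztstgjo".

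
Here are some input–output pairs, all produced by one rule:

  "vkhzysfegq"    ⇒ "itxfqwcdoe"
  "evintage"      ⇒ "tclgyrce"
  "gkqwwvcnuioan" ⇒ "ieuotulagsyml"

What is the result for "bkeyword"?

Looking at the pairs, the operation is to swap each adjacent pair of characters (1↔2, 3↔4, ...), then shift every letter 2 places backward in the alphabet (wrapping around).
"bkeyword" → "kbyeowdr" → "izwcmubp".

izwcmubp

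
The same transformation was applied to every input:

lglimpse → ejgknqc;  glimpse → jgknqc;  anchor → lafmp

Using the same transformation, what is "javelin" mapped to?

Rule — shift every letter 2 places backward in the alphabet (wrapping around), then delete the first character.
On "javelin": the first step gives "hytcjgl", and the second then gives "ytcjgl".

ytcjgl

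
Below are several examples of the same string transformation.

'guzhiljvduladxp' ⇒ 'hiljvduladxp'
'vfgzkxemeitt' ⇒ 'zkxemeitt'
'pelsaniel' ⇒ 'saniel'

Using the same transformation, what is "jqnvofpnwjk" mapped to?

vofpnwjk

Looking at the pairs, the operation is to delete the first 3 characters.
On "jqnvofpnwjk" that produces "vofpnwjk".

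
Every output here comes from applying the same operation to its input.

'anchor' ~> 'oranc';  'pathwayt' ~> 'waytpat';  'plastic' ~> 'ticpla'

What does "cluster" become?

The transformation: move the first 3 characters to the end (rotate left by 3), then delete the first character.
For "cluster", step one produces "sterclu"; step two turns that into "terclu".
(Check on "plastic": → "sticpla" → "ticpla" ✓)

terclu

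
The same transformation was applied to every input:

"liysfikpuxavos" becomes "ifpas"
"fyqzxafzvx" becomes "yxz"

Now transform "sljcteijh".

ltj

The transformation: keep one character in every 3, starting at position 2 (positions 2nd, 5th, 8th, ...).
For "sljcteijh" the result is "ltj".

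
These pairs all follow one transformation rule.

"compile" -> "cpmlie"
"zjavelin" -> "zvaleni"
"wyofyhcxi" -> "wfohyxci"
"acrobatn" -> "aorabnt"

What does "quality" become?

qlatiy

The transformation: swap each adjacent pair of characters (1↔2, 3↔4, ...), then delete the first character.
Doing the same to "quality": "qlatiy".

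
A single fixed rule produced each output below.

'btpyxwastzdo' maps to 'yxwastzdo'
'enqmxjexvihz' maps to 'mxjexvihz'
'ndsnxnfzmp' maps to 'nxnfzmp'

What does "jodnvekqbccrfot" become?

Looking at the pairs, the operation is to delete the first 3 characters.
For "jodnvekqbccrfot" the result is "nvekqbccrfot".

nvekqbccrfot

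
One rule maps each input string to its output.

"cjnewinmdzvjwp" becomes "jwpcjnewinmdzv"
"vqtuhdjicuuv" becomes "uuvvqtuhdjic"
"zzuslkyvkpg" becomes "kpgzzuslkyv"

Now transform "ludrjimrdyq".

dyqludrjimr

The pattern: move the last 3 characters to the front (rotate right by 3).
On "ludrjimrdyq" that produces "dyqludrjimr".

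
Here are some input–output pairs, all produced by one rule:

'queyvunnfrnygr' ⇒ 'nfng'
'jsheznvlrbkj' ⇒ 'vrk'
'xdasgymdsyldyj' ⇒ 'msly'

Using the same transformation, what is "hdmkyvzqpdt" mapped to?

zpt

Each output is the input with this applied: keep every other character starting from the first (positions 1st, 3rd, 5th, ...), then delete the first 3 characters.
For "hdmkyvzqpdt", step one produces "hmyzpt"; step two turns that into "zpt".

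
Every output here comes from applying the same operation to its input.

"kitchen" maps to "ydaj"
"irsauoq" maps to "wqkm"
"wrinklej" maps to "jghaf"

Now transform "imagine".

Each output is the input with this applied: shift every letter 4 places backward in the alphabet (wrapping around), then delete the first 3 characters.
Starting from "imagine": after the first operation, "eiwceja"; after the second, "ceja".

ceja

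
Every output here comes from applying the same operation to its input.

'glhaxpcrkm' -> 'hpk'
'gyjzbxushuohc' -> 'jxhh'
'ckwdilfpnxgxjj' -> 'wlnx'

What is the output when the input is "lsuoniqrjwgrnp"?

The transformation: keep one character in every 3, starting at position 3 (positions 3rd, 6th, 9th, ...).
"lsuoniqrjwgrnp" → "uijr".

uijr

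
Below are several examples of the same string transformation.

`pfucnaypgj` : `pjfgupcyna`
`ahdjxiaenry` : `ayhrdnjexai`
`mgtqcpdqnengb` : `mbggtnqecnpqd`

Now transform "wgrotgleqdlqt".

wtgqrlodtqgel

The rule is to take characters alternately from the front and the back (1st, last, 2nd, 2nd-last, ...).
So "wgrotgleqdlqt" becomes "wtgqrlodtqgel".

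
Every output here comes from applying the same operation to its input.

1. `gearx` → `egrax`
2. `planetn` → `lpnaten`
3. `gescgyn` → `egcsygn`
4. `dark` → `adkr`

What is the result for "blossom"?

Each output is the input with this applied: swap each adjacent pair of characters (1↔2, 3↔4, ...).
So "blossom" becomes "lbsoosm".

lbsoosm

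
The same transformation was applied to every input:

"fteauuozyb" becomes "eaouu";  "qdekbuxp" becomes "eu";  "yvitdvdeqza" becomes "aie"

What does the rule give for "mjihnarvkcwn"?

ia

Rule — take characters alternately from the front and the back (1st, last, 2nd, 2nd-last, ...), then keep only the vowels.
For "mjihnarvkcwn", step one produces "mnjwichknvar"; step two turns that into "ia".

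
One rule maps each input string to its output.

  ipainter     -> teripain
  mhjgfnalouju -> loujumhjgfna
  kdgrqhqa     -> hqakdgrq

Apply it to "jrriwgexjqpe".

xjqpejrriwge

Looking at the pairs, the operation is to swap the front and back halves of the string, then move the first character to the end.
On "jrriwgexjqpe": the first step gives "exjqpejrriwg", and the second then gives "xjqpejrriwge".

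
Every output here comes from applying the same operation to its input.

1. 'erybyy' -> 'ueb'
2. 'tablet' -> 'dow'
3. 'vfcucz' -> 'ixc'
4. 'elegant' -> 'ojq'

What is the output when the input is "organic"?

What's happening: keep every other character starting from the second (positions 2nd, 4th, 6th, ...), then shift every letter 3 places forward in the alphabet (wrapping around).
Starting from "organic": after the first operation, "rai"; after the second, "udl".

udl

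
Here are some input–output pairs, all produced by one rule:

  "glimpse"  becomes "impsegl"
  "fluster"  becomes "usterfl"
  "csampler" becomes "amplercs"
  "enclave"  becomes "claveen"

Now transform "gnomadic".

omadicgn

Looking at the pairs, the operation is to move the first 2 characters to the end (rotate left by 2).
"gnomadic" → "omadicgn".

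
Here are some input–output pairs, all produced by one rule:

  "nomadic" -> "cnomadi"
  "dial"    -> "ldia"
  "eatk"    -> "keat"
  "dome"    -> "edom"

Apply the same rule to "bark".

The rule is to move the last character to the front.
"bark" → "kbar".

kbar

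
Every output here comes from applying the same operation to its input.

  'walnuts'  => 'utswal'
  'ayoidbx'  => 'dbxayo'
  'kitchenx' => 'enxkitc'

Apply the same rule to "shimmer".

mershi

Rule — move the last 3 characters to the front (rotate right by 3), then delete the last character.
So "shimmer" becomes "mershi".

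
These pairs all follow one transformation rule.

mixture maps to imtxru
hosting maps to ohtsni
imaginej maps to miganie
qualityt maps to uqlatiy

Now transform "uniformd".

The pattern: delete the last character, then swap each adjacent pair of characters (1↔2, 3↔4, ...).
For "uniformd", step one produces "uniform"; step two turns that into "nufirom".

nufirom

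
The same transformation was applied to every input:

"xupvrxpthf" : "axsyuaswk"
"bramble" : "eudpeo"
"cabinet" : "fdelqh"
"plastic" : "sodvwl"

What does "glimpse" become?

What's happening: shift every letter 3 places forward in the alphabet (wrapping around), then delete the last character.
Working it through for "glimpse": intermediate "jolpsvh", final "jolpsv".

jolpsv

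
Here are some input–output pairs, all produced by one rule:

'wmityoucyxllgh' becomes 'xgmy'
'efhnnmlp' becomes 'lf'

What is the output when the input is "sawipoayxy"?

The transformation: swap the front and back halves of the string, then keep one character in every 3, starting at position 3 (positions 3rd, 6th, 9th, ...).
For "sawipoayxy", step one produces "oayxysawip"; step two turns that into "ysi".

ysi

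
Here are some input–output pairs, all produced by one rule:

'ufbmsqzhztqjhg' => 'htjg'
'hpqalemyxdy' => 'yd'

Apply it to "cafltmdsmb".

sb

Rule — keep every other character starting from the second (positions 2nd, 4th, 6th, ...), then delete the first 3 characters.
Applying both steps to "cafltmdsmb": "almsb", then "sb".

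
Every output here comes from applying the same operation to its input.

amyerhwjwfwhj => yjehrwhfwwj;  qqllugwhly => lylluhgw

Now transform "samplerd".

The rule is to delete the first 2 characters, then take characters alternately from the front and the back (1st, last, 2nd, 2nd-last, ...).
Working it through for "samplerd": intermediate "mplerd", final "mdprle".

mdprle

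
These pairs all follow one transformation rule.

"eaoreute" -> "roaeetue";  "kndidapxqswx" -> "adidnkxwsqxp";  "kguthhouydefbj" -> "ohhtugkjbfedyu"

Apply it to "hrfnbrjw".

nfrhwjrb

The rule is to swap the front and back halves of the string, then reverse the string.
For "hrfnbrjw", step one produces "brjwhrfn"; step two turns that into "nfrhwjrb".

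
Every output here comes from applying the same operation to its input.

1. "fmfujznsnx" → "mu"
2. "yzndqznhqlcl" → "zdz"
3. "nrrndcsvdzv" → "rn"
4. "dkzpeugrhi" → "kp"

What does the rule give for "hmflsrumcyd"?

ml

What's happening: keep every other character starting from the second (positions 2nd, 4th, 6th, ...), then delete the last 3 characters.
Working it through for "hmflsrumcyd": intermediate "mlrmy", final "ml".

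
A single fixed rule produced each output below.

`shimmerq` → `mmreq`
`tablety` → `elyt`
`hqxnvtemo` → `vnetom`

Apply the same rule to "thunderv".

dnrev

The rule is to delete the first 3 characters, then swap each adjacent pair of characters (1↔2, 3↔4, ...).
"thunderv" → "nderv" → "dnrev".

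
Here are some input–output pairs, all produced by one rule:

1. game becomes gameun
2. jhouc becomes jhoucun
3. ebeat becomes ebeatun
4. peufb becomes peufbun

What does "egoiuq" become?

egoiuqun

Looking at the pairs, the operation is to append "un".
"egoiuq" → "egoiuqun".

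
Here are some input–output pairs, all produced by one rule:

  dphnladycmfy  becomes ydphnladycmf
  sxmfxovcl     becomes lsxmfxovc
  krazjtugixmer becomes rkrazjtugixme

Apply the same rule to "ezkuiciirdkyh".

What's happening: move the last character to the front.
For "ezkuiciirdkyh" the result is "hezkuiciirdky".

hezkuiciirdky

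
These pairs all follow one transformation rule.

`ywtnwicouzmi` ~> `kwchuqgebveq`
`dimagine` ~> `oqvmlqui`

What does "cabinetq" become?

Each output is the input with this applied: shift every letter 8 places forward in the alphabet (wrapping around), then swap the front and back halves of the string.
For "cabinetq", step one produces "kijqvmby"; step two turns that into "vmbykijq".

vmbykijq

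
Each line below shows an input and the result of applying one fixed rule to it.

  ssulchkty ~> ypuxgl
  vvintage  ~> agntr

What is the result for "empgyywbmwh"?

tlljozju

Each output is the input with this applied: delete the first 3 characters, then shift every letter 13 places forward in the alphabet (wrapping around) — i.e. ROT13.
For "empgyywbmwh", step one produces "gyywbmwh"; step two turns that into "tlljozju".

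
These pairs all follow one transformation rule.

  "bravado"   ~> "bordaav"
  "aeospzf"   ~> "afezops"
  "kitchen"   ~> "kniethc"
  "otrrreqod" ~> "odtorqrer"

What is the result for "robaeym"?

The pattern: take characters alternately from the front and the back (1st, last, 2nd, 2nd-last, ...).
Doing the same to "robaeym": "rmoybea".

rmoybea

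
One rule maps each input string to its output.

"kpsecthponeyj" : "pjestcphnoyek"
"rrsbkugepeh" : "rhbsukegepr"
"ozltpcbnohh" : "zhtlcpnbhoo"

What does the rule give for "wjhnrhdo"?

The transformation: swap the first and last characters, then swap each adjacent pair of characters (1↔2, 3↔4, ...).
"wjhnrhdo" → "ojhnrhdw" → "jonhhrwd".

jonhhrwd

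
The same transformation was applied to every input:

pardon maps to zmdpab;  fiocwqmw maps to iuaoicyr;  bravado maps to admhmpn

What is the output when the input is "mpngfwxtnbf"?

What's happening: shift every letter 12 places forward in the alphabet (wrapping around), then swap the first and last characters.
For "mpngfwxtnbf", step one produces "ybzsrijfznr"; step two turns that into "rbzsrijfzny".

rbzsrijfzny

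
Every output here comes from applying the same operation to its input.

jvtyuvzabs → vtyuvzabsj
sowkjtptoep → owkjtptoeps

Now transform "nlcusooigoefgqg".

What's happening: move the first character to the end.
For "nlcusooigoefgqg" the result is "lcusooigoefgqgn".

lcusooigoefgqgn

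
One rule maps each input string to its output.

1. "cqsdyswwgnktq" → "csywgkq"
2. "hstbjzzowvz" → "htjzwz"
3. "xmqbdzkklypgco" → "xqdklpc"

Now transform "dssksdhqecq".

dssheq

Rule — keep every other character starting from the first (positions 1st, 3rd, 5th, ...).
"dssksdhqecq" → "dssheq".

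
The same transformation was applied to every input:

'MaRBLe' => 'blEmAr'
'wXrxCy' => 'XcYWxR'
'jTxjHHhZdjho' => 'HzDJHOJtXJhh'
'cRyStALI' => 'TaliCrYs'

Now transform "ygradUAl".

The rule is to swap the front and back halves of the string, then flip the case of every letter.
"ygradUAl" → "dUAlygra" → "DuaLYGRA".
(Check on "cRyStALI": → "tALIcRyS" → "TaliCrYs" ✓)

DuaLYGRA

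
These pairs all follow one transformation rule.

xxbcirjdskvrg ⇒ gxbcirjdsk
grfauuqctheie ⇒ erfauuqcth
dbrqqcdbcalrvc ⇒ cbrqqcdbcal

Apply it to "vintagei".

The pattern: swap the first and last characters, then delete the last 3 characters.
On "vintagei": the first step gives "iintagev", and the second then gives "iinta".
(Check on "xxbcirjdskvrg": → "gxbcirjdskvrx" → "gxbcirjdsk" ✓)

iinta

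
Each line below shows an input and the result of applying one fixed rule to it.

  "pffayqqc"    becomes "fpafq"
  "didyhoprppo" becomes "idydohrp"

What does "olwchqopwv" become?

Rule — swap each adjacent pair of characters (1↔2, 3↔4, ...), then delete the last 3 characters.
For "olwchqopwv", step one produces "locwqhpovw"; step two turns that into "locwqhp".

locwqhp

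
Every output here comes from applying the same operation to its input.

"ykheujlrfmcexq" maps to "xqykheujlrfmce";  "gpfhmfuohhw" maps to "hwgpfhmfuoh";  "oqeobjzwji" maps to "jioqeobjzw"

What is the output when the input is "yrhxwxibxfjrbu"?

buyrhxwxibxfjr

The transformation: move the last 2 characters to the front (rotate right by 2).
Applying that to "yrhxwxibxfjrbu" gives "buyrhxwxibxfjr".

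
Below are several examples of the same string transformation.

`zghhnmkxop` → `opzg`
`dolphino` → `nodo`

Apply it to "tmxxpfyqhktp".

What's happening: move the last 2 characters to the front (rotate right by 2), then keep only the first 4 characters.
For "tmxxpfyqhktp", step one produces "tptmxxpfyqhk"; step two turns that into "tptm".

tptm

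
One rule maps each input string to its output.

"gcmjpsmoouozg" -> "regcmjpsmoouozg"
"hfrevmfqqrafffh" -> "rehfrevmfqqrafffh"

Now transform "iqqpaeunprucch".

The rule is to prepend "re".
Applying that to "iqqpaeunprucch" gives "reiqqpaeunprucch".

reiqqpaeunprucch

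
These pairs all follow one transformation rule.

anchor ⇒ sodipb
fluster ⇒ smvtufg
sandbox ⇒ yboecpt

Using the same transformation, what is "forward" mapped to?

epsxbsg

Rule — swap the first and last characters, then shift every letter 1 place forward in the alphabet (wrapping around).
Doing the same to "forward": "epsxbsg".
(Check on "sandbox": → "xandbos" → "yboecpt" ✓)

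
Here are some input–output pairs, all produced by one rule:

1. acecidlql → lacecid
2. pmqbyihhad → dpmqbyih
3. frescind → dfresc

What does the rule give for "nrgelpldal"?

What's happening: move the last character to the front, then delete the last 2 characters.
On "nrgelpldal": the first step gives "lnrgelplda", and the second then gives "lnrgelpl".

lnrgelpl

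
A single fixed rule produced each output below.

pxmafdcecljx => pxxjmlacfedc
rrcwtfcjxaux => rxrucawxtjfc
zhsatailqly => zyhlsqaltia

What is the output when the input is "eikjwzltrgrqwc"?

eciwkqjrwgzrlt

The pattern: take characters alternately from the front and the back (1st, last, 2nd, 2nd-last, ...).
Applying that to "eikjwzltrgrqwc" gives "eciwkqjrwgzrlt".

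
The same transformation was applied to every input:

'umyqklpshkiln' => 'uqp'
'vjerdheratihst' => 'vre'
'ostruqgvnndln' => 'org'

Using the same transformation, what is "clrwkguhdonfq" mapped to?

In each case the input is transformed by: keep one character in every 3, starting at position 1 (positions 1st, 4th, 7th, ...), then keep only the first 3 characters.
Applying both steps to "clrwkguhdonfq": "cwuoq", then "cwu".

cwu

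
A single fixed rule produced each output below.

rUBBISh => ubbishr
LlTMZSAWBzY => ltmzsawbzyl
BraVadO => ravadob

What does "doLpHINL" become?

olphinld

Each output is the input with this applied: move the first character to the end, then convert every letter to lowercase.
Starting from "doLpHINL": after the first operation, "oLpHINLd"; after the second, "olphinld".
(Check on "BraVadO": → "raVadOB" → "ravadob" ✓)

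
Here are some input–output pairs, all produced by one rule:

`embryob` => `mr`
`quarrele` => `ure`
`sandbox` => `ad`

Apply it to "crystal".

What's happening: delete the last 2 characters, then keep every other character starting from the second (positions 2nd, 4th, 6th, ...).
Starting from "crystal": after the first operation, "cryst"; after the second, "rs".
(Check on "quarrele": → "quarre" → "ure" ✓)

rs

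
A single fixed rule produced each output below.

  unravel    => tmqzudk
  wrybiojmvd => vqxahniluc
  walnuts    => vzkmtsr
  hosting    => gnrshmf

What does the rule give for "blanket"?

The rule is to shift every letter 1 place backward in the alphabet (wrapping around).
Applying that to "blanket" gives "akzmjds".

akzmjds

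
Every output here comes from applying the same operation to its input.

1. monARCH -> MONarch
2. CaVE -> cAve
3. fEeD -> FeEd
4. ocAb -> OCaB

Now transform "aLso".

AlSO

The transformation: flip the case of every letter.
Doing the same to "aLso": "AlSO".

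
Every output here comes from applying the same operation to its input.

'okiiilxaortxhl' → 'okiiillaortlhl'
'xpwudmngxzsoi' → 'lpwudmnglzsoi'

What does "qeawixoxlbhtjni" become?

What's happening: replace every "x" with "l".
Applying that to "qeawixoxlbhtjni" gives "qeawilollbhtjni".

qeawilollbhtjni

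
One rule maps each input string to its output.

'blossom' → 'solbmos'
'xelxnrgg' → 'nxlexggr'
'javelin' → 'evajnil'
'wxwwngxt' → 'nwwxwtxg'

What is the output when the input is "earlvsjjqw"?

The transformation: reverse the string, then move the first 3 characters to the end (rotate left by 3).
On "earlvsjjqw": the first step gives "wqjjsvlrae", and the second then gives "jsvlraewqj".

jsvlraewqj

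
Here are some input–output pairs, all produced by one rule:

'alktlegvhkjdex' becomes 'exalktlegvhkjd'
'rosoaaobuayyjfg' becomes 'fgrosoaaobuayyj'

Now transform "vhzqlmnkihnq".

The pattern: move the last 2 characters to the front (rotate right by 2).
"vhzqlmnkihnq" → "nqvhzqlmnkih".

nqvhzqlmnkih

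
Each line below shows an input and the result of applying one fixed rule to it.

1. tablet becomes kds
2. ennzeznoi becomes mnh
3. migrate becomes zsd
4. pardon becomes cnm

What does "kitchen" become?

The pattern: shift every letter 1 place backward in the alphabet (wrapping around), then keep only the last 3 characters.
Starting from "kitchen": after the first operation, "jhsbgdm"; after the second, "gdm".

gdm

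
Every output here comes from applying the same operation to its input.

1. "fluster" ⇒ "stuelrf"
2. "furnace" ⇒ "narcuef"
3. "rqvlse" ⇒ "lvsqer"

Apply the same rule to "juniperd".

Looking at the pairs, the operation is to take characters alternately from the front and the back (1st, last, 2nd, 2nd-last, ...), then reverse the string.
On "juniperd": the first step gives "jdurneip", and the second then gives "pienrudj".

pienrudj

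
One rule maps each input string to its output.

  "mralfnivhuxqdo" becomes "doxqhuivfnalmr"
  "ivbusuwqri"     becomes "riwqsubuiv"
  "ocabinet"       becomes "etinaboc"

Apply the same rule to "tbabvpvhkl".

The rule is to reverse the string, then swap each adjacent pair of characters (1↔2, 3↔4, ...).
For "tbabvpvhkl", step one produces "lkhvpvbabt"; step two turns that into "klvhvpabtb".
(Check on "mralfnivhuxqdo": → "odqxuhvinflarm" → "doxqhuivfnalmr" ✓)

klvhvpabtb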